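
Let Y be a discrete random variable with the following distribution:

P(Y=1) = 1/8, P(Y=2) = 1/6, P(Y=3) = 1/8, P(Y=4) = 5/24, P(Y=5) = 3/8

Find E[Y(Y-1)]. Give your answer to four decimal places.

E[Y(Y-1)] = Σ y(y-1)·P(Y=y)
 = 0·1/8 + 2·1/6 + 6·1/8 + 12·5/24 + 20·3/8
 = 0 + 1/3 + 3/4 + 5/2 + 15/2
 = 133/12

11.0833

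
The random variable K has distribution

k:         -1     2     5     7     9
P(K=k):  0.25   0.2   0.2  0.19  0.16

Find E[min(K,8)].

E[min(K,8)] = Σ min(k,8)·P(K=k)
 = (-1)·0.25 + 2·0.2 + 5·0.2 + 7·0.19 + 8·0.16
 = (-0.25) + 0.4 + 1 + 1.33 + 1.28
 = 3.76

3.76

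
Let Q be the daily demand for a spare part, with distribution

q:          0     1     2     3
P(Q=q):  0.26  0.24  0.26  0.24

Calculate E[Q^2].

E[Q^2] = Σ q^2·P(Q=q)
 = 0·0.26 + 1·0.24 + 4·0.26 + 9·0.24
 = 0 + 0.24 + 1.04 + 2.16
 = 3.44

3.44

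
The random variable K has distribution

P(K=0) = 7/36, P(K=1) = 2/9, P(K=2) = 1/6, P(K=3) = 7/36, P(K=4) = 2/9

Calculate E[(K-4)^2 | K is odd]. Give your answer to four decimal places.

5.2667

P(K is odd) = 2/9 + 7/36 = 5/12.
E[(K-4)^2 | K is odd] = [9·2/9 + 1·7/36] / (5/12)
 = 79/36 / (5/12)
 = 79/15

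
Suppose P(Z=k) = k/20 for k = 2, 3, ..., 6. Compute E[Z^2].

E[Z^2] = Σ z^2·P(Z=z)
 = 4·1/10 + 9·3/20 + 16·1/5 + 25·1/4 + 36·3/10
 = 2/5 + 27/20 + 16/5 + 25/4 + 54/5
 = 22

22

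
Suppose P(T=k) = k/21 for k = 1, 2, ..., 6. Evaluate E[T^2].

E[T^2] = Σ t^2·P(T=t)
 = 1·1/21 + 4·2/21 + 9·1/7 + 16·4/21 + 25·5/21 + 36·2/7
 = 1/21 + 8/21 + 9/7 + 64/21 + 125/21 + 72/7
 = 21

21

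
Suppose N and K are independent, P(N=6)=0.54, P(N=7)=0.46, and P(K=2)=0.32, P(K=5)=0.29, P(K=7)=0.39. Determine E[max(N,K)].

E[max(N,K)] = Σ_n Σ_k max(n,k) · P(N=n)P(K=k)
 = 6·0.1728 + 6·0.1566 + 7·0.2106 + 7·0.1472 + 7·0.1334 + 7·0.1794
 = 1.0368 + 0.9396 + 1.4742 + 1.0304 + 0.9338 + 1.2558
 = 6.6706

6.6706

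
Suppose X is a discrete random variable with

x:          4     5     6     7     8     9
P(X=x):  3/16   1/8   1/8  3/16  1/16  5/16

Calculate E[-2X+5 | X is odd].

-10.2

P(X is odd) = 1/8 + 3/16 + 5/16 = 5/8.
E[-2X+5 | X is odd] = [(-5)·1/8 + (-9)·3/16 + (-13)·5/16] / (5/8)
 = -51/8 / (5/8)
 = -51/5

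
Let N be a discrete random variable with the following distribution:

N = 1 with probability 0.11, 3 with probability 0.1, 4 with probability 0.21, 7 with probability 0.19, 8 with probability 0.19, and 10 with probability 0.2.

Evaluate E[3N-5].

13.3

E[3N-5] = Σ (3n-5)·P(N=n)
 = (-2)·0.11 + 4·0.1 + 7·0.21 + 16·0.19 + 19·0.19 + 25·0.2
 = (-0.22) + 0.4 + 1.47 + 3.04 + 3.61 + 5
 = 13.3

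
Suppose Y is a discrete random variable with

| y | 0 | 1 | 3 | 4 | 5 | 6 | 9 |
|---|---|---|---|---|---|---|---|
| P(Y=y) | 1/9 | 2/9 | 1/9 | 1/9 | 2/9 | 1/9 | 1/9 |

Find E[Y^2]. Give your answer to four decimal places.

21.5556

E[Y^2] = Σ y^2·P(Y=y)
 = 0·1/9 + 1·2/9 + 9·1/9 + 16·1/9 + 25·2/9 + 36·1/9 + 81·1/9
 = 0 + 2/9 + 1 + 16/9 + 50/9 + 4 + 9
 = 194/9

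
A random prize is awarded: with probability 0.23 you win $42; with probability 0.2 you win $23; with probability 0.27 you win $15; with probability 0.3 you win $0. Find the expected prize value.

E[payout] = 42·0.23 + 23·0.2 + 15·0.27 + 0·0.3
 = 9.66 + 4.6 + 4.05 + 0
 = 18.31

18.31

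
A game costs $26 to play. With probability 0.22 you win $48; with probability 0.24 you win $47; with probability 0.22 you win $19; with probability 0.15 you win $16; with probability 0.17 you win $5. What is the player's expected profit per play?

E[payout] = 48·0.22 + 47·0.24 + 19·0.22 + 16·0.15 + 5·0.17
 = 10.56 + 11.28 + 4.18 + 2.4 + 0.85
 = 29.27
Net = 29.27 - 26 = 3.27

3.27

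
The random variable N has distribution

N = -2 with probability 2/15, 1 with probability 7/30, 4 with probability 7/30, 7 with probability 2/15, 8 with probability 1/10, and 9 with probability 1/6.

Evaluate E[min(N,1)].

E[min(N,1)] = Σ min(n,1)·P(N=n)
 = (-2)·2/15 + 1·7/30 + 1·7/30 + 1·2/15 + 1·1/10 + 1·1/6
 = (-4/15) + 7/30 + 7/30 + 2/15 + 1/10 + 1/6
 = 3/5

0.6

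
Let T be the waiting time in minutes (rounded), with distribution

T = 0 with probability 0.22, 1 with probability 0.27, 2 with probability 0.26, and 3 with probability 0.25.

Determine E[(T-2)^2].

E[(T-2)^2] = Σ (t-2)^2·P(T=t)
 = 4·0.22 + 1·0.27 + 0·0.26 + 1·0.25
 = 0.88 + 0.27 + 0 + 0.25
 = 1.4

1.4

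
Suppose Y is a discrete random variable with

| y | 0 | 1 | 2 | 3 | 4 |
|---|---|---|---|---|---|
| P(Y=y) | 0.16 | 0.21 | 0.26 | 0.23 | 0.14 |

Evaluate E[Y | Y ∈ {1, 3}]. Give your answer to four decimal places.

P(Y ∈ {1, 3}) = 0.21 + 0.23 = 0.44.
E[Y | Y ∈ {1, 3}] = [1·0.21 + 3·0.23] / 0.44
 = 0.9 / 0.44
 = 45/22

2.0455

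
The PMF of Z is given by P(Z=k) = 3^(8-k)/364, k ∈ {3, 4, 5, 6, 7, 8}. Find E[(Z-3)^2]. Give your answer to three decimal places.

0.942

E[(Z-3)^2] = Σ (z-3)^2·P(Z=z)
 = 0·243/364 + 1·81/364 + 4·27/364 + 9·9/364 + 16·3/364 + 25·1/364
 = 0 + 81/364 + 27/91 + 81/364 + 12/91 + 25/364
 = 49/52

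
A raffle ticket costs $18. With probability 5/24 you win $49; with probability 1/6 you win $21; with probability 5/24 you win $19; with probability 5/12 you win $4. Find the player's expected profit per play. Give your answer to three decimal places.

1.333

E[payout] = 49·5/24 + 21·1/6 + 19·5/24 + 4·5/12
 = 245/24 + 7/2 + 95/24 + 5/3
 = 58/3
Net = 58/3 - 18 = 4/3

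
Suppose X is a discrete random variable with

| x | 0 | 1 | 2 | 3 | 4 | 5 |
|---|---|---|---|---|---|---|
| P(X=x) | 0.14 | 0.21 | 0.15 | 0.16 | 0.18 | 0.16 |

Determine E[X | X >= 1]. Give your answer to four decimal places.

2.9186

P(X >= 1) = 0.21 + 0.15 + 0.16 + 0.18 + 0.16 = 0.86.
E[X | X >= 1] = [1·0.21 + 2·0.15 + 3·0.16 + 4·0.18 + 5·0.16] / 0.86
 = 2.51 / 0.86
 = 251/86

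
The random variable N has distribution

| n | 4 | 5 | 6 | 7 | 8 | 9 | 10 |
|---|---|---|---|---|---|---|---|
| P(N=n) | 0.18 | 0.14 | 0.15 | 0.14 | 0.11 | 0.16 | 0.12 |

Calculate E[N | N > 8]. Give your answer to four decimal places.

9.4286

P(N > 8) = 0.16 + 0.12 = 0.28.
E[N | N > 8] = [9·0.16 + 10·0.12] / 0.28
 = 2.64 / 0.28
 = 66/7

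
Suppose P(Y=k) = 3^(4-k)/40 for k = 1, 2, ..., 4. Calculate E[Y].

E[Y] = Σ y·P(Y=y)
 = 1·27/40 + 2·9/40 + 3·3/40 + 4·1/40
 = 27/40 + 9/20 + 9/40 + 1/10
 = 29/20

1.45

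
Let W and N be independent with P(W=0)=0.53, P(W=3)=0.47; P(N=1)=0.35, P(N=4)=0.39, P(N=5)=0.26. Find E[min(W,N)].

1.081

E[min(W,N)] = Σ_w Σ_n min(w,n) · P(W=w)P(N=n)
 = 0·0.1855 + 0·0.2067 + 0·0.1378 + 1·0.1645 + 3·0.1833 + 3·0.1222
 = 0 + 0 + 0 + 0.1645 + 0.5499 + 0.3666
 = 1.081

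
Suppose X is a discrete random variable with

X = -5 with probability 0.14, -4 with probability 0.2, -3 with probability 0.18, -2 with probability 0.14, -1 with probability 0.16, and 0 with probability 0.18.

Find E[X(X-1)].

E[X(X-1)] = Σ x(x-1)·P(X=x)
 = 30·0.14 + 20·0.2 + 12·0.18 + 6·0.14 + 2·0.16 + 0·0.18
 = 4.2 + 4 + 2.16 + 0.84 + 0.32 + 0
 = 11.52

11.52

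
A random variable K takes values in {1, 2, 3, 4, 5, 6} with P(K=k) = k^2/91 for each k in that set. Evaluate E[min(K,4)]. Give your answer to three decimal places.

E[min(K,4)] = Σ min(k,4)·P(K=k)
 = 1·1/91 + 2·4/91 + 3·9/91 + 4·16/91 + 4·25/91 + 4·36/91
 = 1/91 + 8/91 + 27/91 + 64/91 + 100/91 + 144/91
 = 344/91

3.780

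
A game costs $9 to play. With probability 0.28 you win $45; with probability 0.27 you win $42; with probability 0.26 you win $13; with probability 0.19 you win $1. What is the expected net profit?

E[payout] = 45·0.28 + 42·0.27 + 13·0.26 + 1·0.19
 = 12.6 + 11.34 + 3.38 + 0.19
 = 27.51
Net = 27.51 - 9 = 18.51

18.51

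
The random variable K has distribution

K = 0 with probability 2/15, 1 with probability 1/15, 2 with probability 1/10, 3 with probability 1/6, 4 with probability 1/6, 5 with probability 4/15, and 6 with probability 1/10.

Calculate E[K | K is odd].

3.8

P(K is odd) = 1/15 + 1/6 + 4/15 = 1/2.
E[K | K is odd] = [1·1/15 + 3·1/6 + 5·4/15] / (1/2)
 = 19/10 / (1/2)
 = 19/5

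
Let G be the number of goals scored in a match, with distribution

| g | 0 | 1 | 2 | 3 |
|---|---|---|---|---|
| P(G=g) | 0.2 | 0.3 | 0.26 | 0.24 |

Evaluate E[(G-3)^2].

3.26

E[(G-3)^2] = Σ (g-3)^2·P(G=g)
 = 9·0.2 + 4·0.3 + 1·0.26 + 0·0.24
 = 1.8 + 1.2 + 0.26 + 0
 = 3.26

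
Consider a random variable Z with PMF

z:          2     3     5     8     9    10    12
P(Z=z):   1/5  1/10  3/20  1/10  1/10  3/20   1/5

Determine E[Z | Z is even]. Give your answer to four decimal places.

7.8462

P(Z is even) = 1/5 + 1/10 + 3/20 + 1/5 = 13/20.
E[Z | Z is even] = [2·1/5 + 8·1/10 + 10·3/20 + 12·1/5] / (13/20)
 = 51/10 / (13/20)
 = 102/13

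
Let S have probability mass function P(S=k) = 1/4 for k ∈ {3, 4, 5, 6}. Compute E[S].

4.5

E[S] = Σ s·P(S=s)
 = 3·1/4 + 4·1/4 + 5·1/4 + 6·1/4
 = 3/4 + 1 + 5/4 + 3/2
 = 9/2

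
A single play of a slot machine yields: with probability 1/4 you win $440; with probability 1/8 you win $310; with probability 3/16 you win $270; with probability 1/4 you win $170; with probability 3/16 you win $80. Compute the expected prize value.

256.875

E[payout] = 440·1/4 + 310·1/8 + 270·3/16 + 170·1/4 + 80·3/16
 = 110 + 155/4 + 405/8 + 85/2 + 15
 = 2055/8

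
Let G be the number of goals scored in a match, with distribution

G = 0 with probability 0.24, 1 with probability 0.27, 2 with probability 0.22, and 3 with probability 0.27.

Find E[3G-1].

3.56

E[3G-1] = Σ (3g-1)·P(G=g)
 = (-1)·0.24 + 2·0.27 + 5·0.22 + 8·0.27
 = (-0.24) + 0.54 + 1.1 + 2.16
 = 3.56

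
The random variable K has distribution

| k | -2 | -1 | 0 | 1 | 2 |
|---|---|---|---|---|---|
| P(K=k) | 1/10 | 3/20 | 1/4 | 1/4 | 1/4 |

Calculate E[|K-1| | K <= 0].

1.7

P(K <= 0) = 1/10 + 3/20 + 1/4 = 1/2.
E[|K-1| | K <= 0] = [3·1/10 + 2·3/20 + 1·1/4] / (1/2)
 = 17/20 / (1/2)
 = 17/10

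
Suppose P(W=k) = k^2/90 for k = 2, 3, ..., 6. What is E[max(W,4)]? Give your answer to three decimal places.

E[max(W,4)] = Σ max(w,4)·P(W=w)
 = 4·2/45 + 4·1/10 + 4·8/45 + 5·5/18 + 6·2/5
 = 8/45 + 2/5 + 32/45 + 25/18 + 12/5
 = 457/90

5.078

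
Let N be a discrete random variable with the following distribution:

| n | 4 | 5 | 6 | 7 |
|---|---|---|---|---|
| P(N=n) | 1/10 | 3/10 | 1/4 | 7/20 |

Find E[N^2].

E[N^2] = Σ n^2·P(N=n)
 = 16·1/10 + 25·3/10 + 36·1/4 + 49·7/20
 = 8/5 + 15/2 + 9 + 343/20
 = 141/4

35.25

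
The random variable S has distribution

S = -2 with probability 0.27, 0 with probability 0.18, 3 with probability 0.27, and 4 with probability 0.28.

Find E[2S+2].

4.78

E[2S+2] = Σ (2s+2)·P(S=s)
 = (-2)·0.27 + 2·0.18 + 8·0.27 + 10·0.28
 = (-0.54) + 0.36 + 2.16 + 2.8
 = 4.78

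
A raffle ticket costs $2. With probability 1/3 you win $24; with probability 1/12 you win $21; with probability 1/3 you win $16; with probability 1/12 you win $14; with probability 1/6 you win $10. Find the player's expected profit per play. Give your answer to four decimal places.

15.9167

E[payout] = 24·1/3 + 21·1/12 + 16·1/3 + 14·1/12 + 10·1/6
 = 8 + 7/4 + 16/3 + 7/6 + 5/3
 = 215/12
Net = 215/12 - 2 = 191/12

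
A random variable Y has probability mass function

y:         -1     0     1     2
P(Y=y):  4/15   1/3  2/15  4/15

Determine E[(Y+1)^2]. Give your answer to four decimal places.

E[(Y+1)^2] = Σ (y+1)^2·P(Y=y)
 = 0·4/15 + 1·1/3 + 4·2/15 + 9·4/15
 = 0 + 1/3 + 8/15 + 12/5
 = 49/15

3.2667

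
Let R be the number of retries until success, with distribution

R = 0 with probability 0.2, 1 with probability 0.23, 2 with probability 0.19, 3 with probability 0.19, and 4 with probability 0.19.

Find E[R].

E[R] = Σ r·P(R=r)
 = 0·0.2 + 1·0.23 + 2·0.19 + 3·0.19 + 4·0.19
 = 0 + 0.23 + 0.38 + 0.57 + 0.76
 = 1.94

1.94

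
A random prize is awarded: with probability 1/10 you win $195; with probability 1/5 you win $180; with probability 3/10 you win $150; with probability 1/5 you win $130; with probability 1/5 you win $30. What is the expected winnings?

132.5

E[payout] = 195·1/10 + 180·1/5 + 150·3/10 + 130·1/5 + 30·1/5
 = 39/2 + 36 + 45 + 26 + 6
 = 265/2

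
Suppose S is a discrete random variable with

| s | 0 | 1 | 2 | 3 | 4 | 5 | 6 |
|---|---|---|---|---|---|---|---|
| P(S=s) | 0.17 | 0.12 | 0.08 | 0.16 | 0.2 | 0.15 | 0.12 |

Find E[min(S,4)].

2.64

E[min(S,4)] = Σ min(s,4)·P(S=s)
 = 0·0.17 + 1·0.12 + 2·0.08 + 3·0.16 + 4·0.2 + 4·0.15 + 4·0.12
 = 0 + 0.12 + 0.16 + 0.48 + 0.8 + 0.6 + 0.48
 = 2.64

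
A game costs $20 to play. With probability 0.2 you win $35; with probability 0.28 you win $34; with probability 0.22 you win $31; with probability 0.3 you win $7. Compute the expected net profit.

E[payout] = 35·0.2 + 34·0.28 + 31·0.22 + 7·0.3
 = 7 + 9.52 + 6.82 + 2.1
 = 25.44
Net = 25.44 - 20 = 5.44

5.44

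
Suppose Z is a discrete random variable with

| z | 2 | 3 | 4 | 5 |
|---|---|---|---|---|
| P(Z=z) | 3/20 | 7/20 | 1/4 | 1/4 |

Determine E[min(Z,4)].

3.35

E[min(Z,4)] = Σ min(z,4)·P(Z=z)
 = 2·3/20 + 3·7/20 + 4·1/4 + 4·1/4
 = 3/10 + 21/20 + 1 + 1
 = 67/20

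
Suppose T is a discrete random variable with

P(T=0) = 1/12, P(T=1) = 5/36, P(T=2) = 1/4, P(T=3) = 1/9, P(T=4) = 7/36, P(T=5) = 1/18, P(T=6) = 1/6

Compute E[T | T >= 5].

5.75

P(T >= 5) = 1/18 + 1/6 = 2/9.
E[T | T >= 5] = [5·1/18 + 6·1/6] / (2/9)
 = 23/18 / (2/9)
 = 23/4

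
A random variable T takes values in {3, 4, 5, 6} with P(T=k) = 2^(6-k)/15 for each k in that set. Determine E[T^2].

14.8

E[T^2] = Σ t^2·P(T=t)
 = 9·8/15 + 16·4/15 + 25·2/15 + 36·1/15
 = 24/5 + 64/15 + 10/3 + 12/5
 = 74/5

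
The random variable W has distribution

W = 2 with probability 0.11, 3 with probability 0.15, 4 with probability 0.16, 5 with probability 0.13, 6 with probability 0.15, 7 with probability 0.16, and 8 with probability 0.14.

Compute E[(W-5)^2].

3.8

E[(W-5)^2] = Σ (w-5)^2·P(W=w)
 = 9·0.11 + 4·0.15 + 1·0.16 + 0·0.13 + 1·0.15 + 4·0.16 + 9·0.14
 = 0.99 + 0.6 + 0.16 + 0 + 0.15 + 0.64 + 1.26
 = 3.8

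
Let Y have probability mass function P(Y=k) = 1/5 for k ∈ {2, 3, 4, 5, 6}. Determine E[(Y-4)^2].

E[(Y-4)^2] = Σ (y-4)^2·P(Y=y)
 = 4·1/5 + 1·1/5 + 0·1/5 + 1·1/5 + 4·1/5
 = 4/5 + 1/5 + 0 + 1/5 + 4/5
 = 2

2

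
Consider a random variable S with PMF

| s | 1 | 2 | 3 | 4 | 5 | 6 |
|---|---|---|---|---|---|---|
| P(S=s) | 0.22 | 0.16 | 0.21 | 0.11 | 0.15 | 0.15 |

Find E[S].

3.26

E[S] = Σ s·P(S=s)
 = 1·0.22 + 2·0.16 + 3·0.21 + 4·0.11 + 5·0.15 + 6·0.15
 = 0.22 + 0.32 + 0.63 + 0.44 + 0.75 + 0.9
 = 3.26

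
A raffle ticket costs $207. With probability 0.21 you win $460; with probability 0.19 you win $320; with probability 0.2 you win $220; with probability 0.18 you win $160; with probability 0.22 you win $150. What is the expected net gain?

E[payout] = 460·0.21 + 320·0.19 + 220·0.2 + 160·0.18 + 150·0.22
 = 96.6 + 60.8 + 44 + 28.8 + 33
 = 263.2
Net = 263.2 - 207 = 56.2

56.2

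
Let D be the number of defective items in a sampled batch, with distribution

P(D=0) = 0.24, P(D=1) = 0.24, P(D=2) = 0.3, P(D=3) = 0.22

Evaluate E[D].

E[D] = Σ d·P(D=d)
 = 0·0.24 + 1·0.24 + 2·0.3 + 3·0.22
 = 0 + 0.24 + 0.6 + 0.66
 = 1.5

1.5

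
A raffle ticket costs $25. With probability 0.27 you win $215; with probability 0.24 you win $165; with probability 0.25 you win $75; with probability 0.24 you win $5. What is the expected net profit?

92.6

E[payout] = 215·0.27 + 165·0.24 + 75·0.25 + 5·0.24
 = 58.05 + 39.6 + 18.75 + 1.2
 = 117.6
Net = 117.6 - 25 = 92.6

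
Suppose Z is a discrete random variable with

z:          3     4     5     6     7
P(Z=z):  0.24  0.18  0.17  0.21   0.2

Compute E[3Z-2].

12.85

E[3Z-2] = Σ (3z-2)·P(Z=z)
 = 7·0.24 + 10·0.18 + 13·0.17 + 16·0.21 + 19·0.2
 = 1.68 + 1.8 + 2.21 + 3.36 + 3.8
 = 12.85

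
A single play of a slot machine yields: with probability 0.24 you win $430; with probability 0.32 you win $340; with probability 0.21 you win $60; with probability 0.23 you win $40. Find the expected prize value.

233.8

E[payout] = 430·0.24 + 340·0.32 + 60·0.21 + 40·0.23
 = 103.2 + 108.8 + 12.6 + 9.2
 = 233.8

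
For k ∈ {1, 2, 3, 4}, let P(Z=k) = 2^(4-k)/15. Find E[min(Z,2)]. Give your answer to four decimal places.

E[min(Z,2)] = Σ min(z,2)·P(Z=z)
 = 1·8/15 + 2·4/15 + 2·2/15 + 2·1/15
 = 8/15 + 8/15 + 4/15 + 2/15
 = 22/15

1.4667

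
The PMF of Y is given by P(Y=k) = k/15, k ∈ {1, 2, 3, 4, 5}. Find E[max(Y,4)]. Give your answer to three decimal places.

4.333

E[max(Y,4)] = Σ max(y,4)·P(Y=y)
 = 4·1/15 + 4·2/15 + 4·1/5 + 4·4/15 + 5·1/3
 = 4/15 + 8/15 + 4/5 + 16/15 + 5/3
 = 13/3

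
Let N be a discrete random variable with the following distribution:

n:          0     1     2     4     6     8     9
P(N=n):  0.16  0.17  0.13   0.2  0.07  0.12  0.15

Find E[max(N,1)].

E[max(N,1)] = Σ max(n,1)·P(N=n)
 = 1·0.16 + 1·0.17 + 2·0.13 + 4·0.2 + 6·0.07 + 8·0.12 + 9·0.15
 = 0.16 + 0.17 + 0.26 + 0.8 + 0.42 + 0.96 + 1.35
 = 4.12

4.12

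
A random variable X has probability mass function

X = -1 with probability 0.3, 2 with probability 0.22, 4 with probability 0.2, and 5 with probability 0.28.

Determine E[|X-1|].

E[|X-1|] = Σ |x-1|·P(X=x)
 = 2·0.3 + 1·0.22 + 3·0.2 + 4·0.28
 = 0.6 + 0.22 + 0.6 + 1.12
 = 2.54

2.54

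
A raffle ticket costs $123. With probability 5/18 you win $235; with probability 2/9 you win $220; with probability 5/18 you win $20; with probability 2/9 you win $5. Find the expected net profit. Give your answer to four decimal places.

-2.1667

E[payout] = 235·5/18 + 220·2/9 + 20·5/18 + 5·2/9
 = 1175/18 + 440/9 + 50/9 + 10/9
 = 725/6
Net = 725/6 - 123 = -13/6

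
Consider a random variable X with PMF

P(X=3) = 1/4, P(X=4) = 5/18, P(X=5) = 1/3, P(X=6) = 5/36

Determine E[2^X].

26

E[2^X] = Σ 2^x·P(X=x)
 = 8·1/4 + 16·5/18 + 32·1/3 + 64·5/36
 = 2 + 40/9 + 32/3 + 80/9
 = 26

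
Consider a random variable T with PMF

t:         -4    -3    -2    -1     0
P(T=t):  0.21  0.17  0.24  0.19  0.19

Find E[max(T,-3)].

-1.81

E[max(T,-3)] = Σ max(t,-3)·P(T=t)
 = (-3)·0.21 + (-3)·0.17 + (-2)·0.24 + (-1)·0.19 + 0·0.19
 = (-0.63) + (-0.51) + (-0.48) + (-0.19) + 0
 = -1.81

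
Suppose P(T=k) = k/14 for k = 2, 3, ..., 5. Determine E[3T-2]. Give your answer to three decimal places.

9.571

E[3T-2] = Σ (3t-2)·P(T=t)
 = 4·1/7 + 7·3/14 + 10·2/7 + 13·5/14
 = 4/7 + 3/2 + 20/7 + 65/14
 = 67/7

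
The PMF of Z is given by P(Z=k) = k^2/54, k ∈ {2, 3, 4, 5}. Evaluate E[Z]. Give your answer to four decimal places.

4.1481

E[Z] = Σ z·P(Z=z)
 = 2·2/27 + 3·1/6 + 4·8/27 + 5·25/54
 = 4/27 + 1/2 + 32/27 + 125/54
 = 112/27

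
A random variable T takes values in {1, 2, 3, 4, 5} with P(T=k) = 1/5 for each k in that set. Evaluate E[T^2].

11

E[T^2] = Σ t^2·P(T=t)
 = 1·1/5 + 4·1/5 + 9·1/5 + 16·1/5 + 25·1/5
 = 1/5 + 4/5 + 9/5 + 16/5 + 5
 = 11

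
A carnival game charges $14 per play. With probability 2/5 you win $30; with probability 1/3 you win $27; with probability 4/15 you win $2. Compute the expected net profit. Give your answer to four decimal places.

E[payout] = 30·2/5 + 27·1/3 + 2·4/15
 = 12 + 9 + 8/15
 = 323/15
Net = 323/15 - 14 = 113/15

7.5333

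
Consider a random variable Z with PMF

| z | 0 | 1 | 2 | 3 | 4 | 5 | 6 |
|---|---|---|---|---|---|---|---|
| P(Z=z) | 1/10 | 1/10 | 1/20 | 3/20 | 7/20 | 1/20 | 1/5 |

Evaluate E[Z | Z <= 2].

P(Z <= 2) = 1/10 + 1/10 + 1/20 = 1/4.
E[Z | Z <= 2] = [0·1/10 + 1·1/10 + 2·1/20] / (1/4)
 = 1/5 / (1/4)
 = 4/5

0.8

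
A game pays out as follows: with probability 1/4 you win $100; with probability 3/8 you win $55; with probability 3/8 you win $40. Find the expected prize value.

60.625

E[payout] = 100·1/4 + 55·3/8 + 40·3/8
 = 25 + 165/8 + 15
 = 485/8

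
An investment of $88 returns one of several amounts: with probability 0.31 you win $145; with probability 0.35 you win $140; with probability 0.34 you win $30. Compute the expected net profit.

E[payout] = 145·0.31 + 140·0.35 + 30·0.34
 = 44.95 + 49 + 10.2
 = 104.15
Net = 104.15 - 88 = 16.15

16.15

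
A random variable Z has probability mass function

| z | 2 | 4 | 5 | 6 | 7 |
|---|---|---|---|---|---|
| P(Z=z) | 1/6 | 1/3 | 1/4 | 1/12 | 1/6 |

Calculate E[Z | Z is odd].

5.8

P(Z is odd) = 1/4 + 1/6 = 5/12.
E[Z | Z is odd] = [5·1/4 + 7·1/6] / (5/12)
 = 29/12 / (5/12)
 = 29/5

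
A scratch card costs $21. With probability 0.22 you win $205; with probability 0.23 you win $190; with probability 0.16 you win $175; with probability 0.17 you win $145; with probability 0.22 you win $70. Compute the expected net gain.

135.85

E[payout] = 205·0.22 + 190·0.23 + 175·0.16 + 145·0.17 + 70·0.22
 = 45.1 + 43.7 + 28 + 24.65 + 15.4
 = 156.85
Net = 156.85 - 21 = 135.85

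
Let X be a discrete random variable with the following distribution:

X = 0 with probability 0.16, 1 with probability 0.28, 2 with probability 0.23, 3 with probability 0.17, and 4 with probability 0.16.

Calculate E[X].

E[X] = Σ x·P(X=x)
 = 0·0.16 + 1·0.28 + 2·0.23 + 3·0.17 + 4·0.16
 = 0 + 0.28 + 0.46 + 0.51 + 0.64
 = 1.89

1.89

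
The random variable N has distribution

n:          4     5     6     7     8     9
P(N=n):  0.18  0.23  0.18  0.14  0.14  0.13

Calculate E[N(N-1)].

35.24

E[N(N-1)] = Σ n(n-1)·P(N=n)
 = 12·0.18 + 20·0.23 + 30·0.18 + 42·0.14 + 56·0.14 + 72·0.13
 = 2.16 + 4.6 + 5.4 + 5.88 + 7.84 + 9.36
 = 35.24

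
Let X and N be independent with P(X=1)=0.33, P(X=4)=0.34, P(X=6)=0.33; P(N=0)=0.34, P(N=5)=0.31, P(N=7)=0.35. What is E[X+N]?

E[X+N] = Σ_x Σ_n (x+n) · P(X=x)P(N=n)
 = 1·0.1122 + 6·0.1023 + 8·0.1155 + 4·0.1156 + 9·0.1054 + 11·0.119 + 6·0.1122 + 11·0.1023 + 13·0.1155
 = 0.1122 + 0.6138 + 0.924 + 0.4624 + 0.9486 + 1.309 + 0.6732 + 1.1253 + 1.5015
 = 7.67

7.67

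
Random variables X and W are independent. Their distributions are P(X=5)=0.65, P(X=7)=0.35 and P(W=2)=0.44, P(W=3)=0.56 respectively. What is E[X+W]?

8.26

E[X+W] = Σ_x Σ_w (x+w) · P(X=x)P(W=w)
 = 7·0.286 + 8·0.364 + 9·0.154 + 10·0.196
 = 2.002 + 2.912 + 1.386 + 1.96
 = 8.26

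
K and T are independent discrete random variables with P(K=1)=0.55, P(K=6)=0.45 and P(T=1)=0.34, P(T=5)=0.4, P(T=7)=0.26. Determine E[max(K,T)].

5.105

E[max(K,T)] = Σ_k Σ_t max(k,t) · P(K=k)P(T=t)
 = 1·0.187 + 5·0.22 + 7·0.143 + 6·0.153 + 6·0.18 + 7·0.117
 = 0.187 + 1.1 + 1.001 + 0.918 + 1.08 + 0.819
 = 5.105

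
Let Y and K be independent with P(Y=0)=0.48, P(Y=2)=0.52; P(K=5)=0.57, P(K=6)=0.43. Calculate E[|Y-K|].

4.39

E[|Y-K|] = Σ_y Σ_k |y-k| · P(Y=y)P(K=k)
 = 5·0.2736 + 6·0.2064 + 3·0.2964 + 4·0.2236
 = 1.368 + 1.2384 + 0.8892 + 0.8944
 = 4.39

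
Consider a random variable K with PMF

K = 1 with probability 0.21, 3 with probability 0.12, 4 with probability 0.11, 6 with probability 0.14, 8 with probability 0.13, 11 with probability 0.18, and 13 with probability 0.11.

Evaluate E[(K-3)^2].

27.98

E[(K-3)^2] = Σ (k-3)^2·P(K=k)
 = 4·0.21 + 0·0.12 + 1·0.11 + 9·0.14 + 25·0.13 + 64·0.18 + 100·0.11
 = 0.84 + 0 + 0.11 + 1.26 + 3.25 + 11.52 + 11
 = 27.98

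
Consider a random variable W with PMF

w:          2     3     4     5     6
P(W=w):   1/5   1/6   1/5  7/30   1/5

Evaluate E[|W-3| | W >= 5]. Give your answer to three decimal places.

2.462

P(W >= 5) = 7/30 + 1/5 = 13/30.
E[|W-3| | W >= 5] = [2·7/30 + 3·1/5] / (13/30)
 = 16/15 / (13/30)
 = 32/13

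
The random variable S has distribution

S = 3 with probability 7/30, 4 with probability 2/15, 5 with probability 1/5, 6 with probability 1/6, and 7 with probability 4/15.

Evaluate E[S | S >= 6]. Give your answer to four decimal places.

P(S >= 6) = 1/6 + 4/15 = 13/30.
E[S | S >= 6] = [6·1/6 + 7·4/15] / (13/30)
 = 43/15 / (13/30)
 = 86/13

6.6154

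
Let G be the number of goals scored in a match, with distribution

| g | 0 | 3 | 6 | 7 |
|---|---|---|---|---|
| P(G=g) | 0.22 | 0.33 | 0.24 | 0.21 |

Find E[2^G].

45.1

E[2^G] = Σ 2^g·P(G=g)
 = 1·0.22 + 8·0.33 + 64·0.24 + 128·0.21
 = 0.22 + 2.64 + 15.36 + 26.88
 = 45.1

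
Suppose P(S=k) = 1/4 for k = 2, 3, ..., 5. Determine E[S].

3.5

E[S] = Σ s·P(S=s)
 = 2·1/4 + 3·1/4 + 4·1/4 + 5·1/4
 = 1/2 + 3/4 + 1 + 5/4
 = 7/2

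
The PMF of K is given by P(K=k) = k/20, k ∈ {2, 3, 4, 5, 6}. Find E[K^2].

22

E[K^2] = Σ k^2·P(K=k)
 = 4·1/10 + 9·3/20 + 16·1/5 + 25·1/4 + 36·3/10
 = 2/5 + 27/20 + 16/5 + 25/4 + 54/5
 = 22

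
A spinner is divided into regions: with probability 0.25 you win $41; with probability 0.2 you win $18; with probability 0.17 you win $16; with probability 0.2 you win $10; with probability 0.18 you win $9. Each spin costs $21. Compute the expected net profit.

E[payout] = 41·0.25 + 18·0.2 + 16·0.17 + 10·0.2 + 9·0.18
 = 10.25 + 3.6 + 2.72 + 2 + 1.62
 = 20.19
Net = 20.19 - 21 = -0.81

-0.81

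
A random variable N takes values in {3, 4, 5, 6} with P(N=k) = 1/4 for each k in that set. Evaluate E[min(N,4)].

E[min(N,4)] = Σ min(n,4)·P(N=n)
 = 3·1/4 + 4·1/4 + 4·1/4 + 4·1/4
 = 3/4 + 1 + 1 + 1
 = 15/4

3.75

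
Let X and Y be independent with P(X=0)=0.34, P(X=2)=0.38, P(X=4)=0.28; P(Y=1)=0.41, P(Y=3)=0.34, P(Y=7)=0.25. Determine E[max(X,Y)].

3.7754

E[max(X,Y)] = Σ_x Σ_y max(x,y) · P(X=x)P(Y=y)
 = 1·0.1394 + 3·0.1156 + 7·0.085 + 2·0.1558 + 3·0.1292 + 7·0.095 + 4·0.1148 + 4·0.0952 + 7·0.07
 = 0.1394 + 0.3468 + 0.595 + 0.3116 + 0.3876 + 0.665 + 0.4592 + 0.3808 + 0.49
 = 3.7754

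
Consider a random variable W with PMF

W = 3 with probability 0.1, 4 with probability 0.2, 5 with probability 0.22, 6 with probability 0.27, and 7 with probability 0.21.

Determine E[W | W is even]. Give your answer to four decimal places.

P(W is even) = 0.2 + 0.27 = 0.47.
E[W | W is even] = [4·0.2 + 6·0.27] / 0.47
 = 2.42 / 0.47
 = 242/47

5.1489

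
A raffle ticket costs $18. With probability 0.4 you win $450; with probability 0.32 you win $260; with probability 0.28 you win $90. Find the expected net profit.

270.4

E[payout] = 450·0.4 + 260·0.32 + 90·0.28
 = 180 + 83.2 + 25.2
 = 288.4
Net = 288.4 - 18 = 270.4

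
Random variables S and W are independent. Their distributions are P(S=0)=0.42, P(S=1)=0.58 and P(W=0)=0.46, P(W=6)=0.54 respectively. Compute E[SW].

1.8792

E[SW] = Σ_s Σ_w sw · P(S=s)P(W=w)
 = 0·0.1932 + 0·0.2268 + 0·0.2668 + 6·0.3132
 = 0 + 0 + 0 + 1.8792
 = 1.8792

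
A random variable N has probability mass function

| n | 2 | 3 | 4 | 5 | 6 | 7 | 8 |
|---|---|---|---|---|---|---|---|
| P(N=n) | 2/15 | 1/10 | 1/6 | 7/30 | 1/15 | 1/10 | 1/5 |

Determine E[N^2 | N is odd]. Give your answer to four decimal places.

P(N is odd) = 1/10 + 7/30 + 1/10 = 13/30.
E[N^2 | N is odd] = [9·1/10 + 25·7/30 + 49·1/10] / (13/30)
 = 349/30 / (13/30)
 = 349/13

26.8462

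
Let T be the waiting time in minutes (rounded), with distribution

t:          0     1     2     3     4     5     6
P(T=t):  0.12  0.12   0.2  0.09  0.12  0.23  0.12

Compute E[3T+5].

E[3T+5] = Σ (3t+5)·P(T=t)
 = 5·0.12 + 8·0.12 + 11·0.2 + 14·0.09 + 17·0.12 + 20·0.23 + 23·0.12
 = 0.6 + 0.96 + 2.2 + 1.26 + 2.04 + 4.6 + 2.76
 = 14.42

14.42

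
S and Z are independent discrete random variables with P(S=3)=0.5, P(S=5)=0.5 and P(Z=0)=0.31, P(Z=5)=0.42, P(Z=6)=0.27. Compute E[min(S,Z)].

2.76

E[min(S,Z)] = Σ_s Σ_z min(s,z) · P(S=s)P(Z=z)
 = 0·0.155 + 3·0.21 + 3·0.135 + 0·0.155 + 5·0.21 + 5·0.135
 = 0 + 0.63 + 0.405 + 0 + 1.05 + 0.675
 = 2.76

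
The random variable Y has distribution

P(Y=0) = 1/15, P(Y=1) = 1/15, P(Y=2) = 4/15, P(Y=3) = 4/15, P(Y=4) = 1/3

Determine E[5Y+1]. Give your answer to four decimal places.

14.6667

E[5Y+1] = Σ (5y+1)·P(Y=y)
 = 1·1/15 + 6·1/15 + 11·4/15 + 16·4/15 + 21·1/3
 = 1/15 + 2/5 + 44/15 + 64/15 + 7
 = 44/3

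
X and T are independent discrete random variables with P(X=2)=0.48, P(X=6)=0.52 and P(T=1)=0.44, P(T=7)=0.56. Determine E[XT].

17.7888

E[XT] = Σ_x Σ_t xt · P(X=x)P(T=t)
 = 2·0.2112 + 14·0.2688 + 6·0.2288 + 42·0.2912
 = 0.4224 + 3.7632 + 1.3728 + 12.2304
 = 17.7888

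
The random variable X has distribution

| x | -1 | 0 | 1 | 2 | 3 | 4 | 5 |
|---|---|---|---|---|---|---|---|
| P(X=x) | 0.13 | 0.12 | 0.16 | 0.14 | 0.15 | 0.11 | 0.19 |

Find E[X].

E[X] = Σ x·P(X=x)
 = (-1)·0.13 + 0·0.12 + 1·0.16 + 2·0.14 + 3·0.15 + 4·0.11 + 5·0.19
 = (-0.13) + 0 + 0.16 + 0.28 + 0.45 + 0.44 + 0.95
 = 2.15

2.15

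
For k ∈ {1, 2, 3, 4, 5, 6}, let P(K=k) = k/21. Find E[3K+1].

14

E[3K+1] = Σ (3k+1)·P(K=k)
 = 4·1/21 + 7·2/21 + 10·1/7 + 13·4/21 + 16·5/21 + 19·2/7
 = 4/21 + 2/3 + 10/7 + 52/21 + 80/21 + 38/7
 = 14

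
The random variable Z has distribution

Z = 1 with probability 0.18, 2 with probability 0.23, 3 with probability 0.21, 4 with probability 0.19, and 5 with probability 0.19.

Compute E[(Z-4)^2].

2.94

E[(Z-4)^2] = Σ (z-4)^2·P(Z=z)
 = 9·0.18 + 4·0.23 + 1·0.21 + 0·0.19 + 1·0.19
 = 1.62 + 0.92 + 0.21 + 0 + 0.19
 = 2.94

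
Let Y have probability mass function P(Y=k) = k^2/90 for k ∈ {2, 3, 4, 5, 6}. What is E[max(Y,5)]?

5.4

E[max(Y,5)] = Σ max(y,5)·P(Y=y)
 = 5·2/45 + 5·1/10 + 5·8/45 + 5·5/18 + 6·2/5
 = 2/9 + 1/2 + 8/9 + 25/18 + 12/5
 = 27/5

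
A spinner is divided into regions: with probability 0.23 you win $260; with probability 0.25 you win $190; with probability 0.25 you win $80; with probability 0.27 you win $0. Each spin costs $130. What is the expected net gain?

E[payout] = 260·0.23 + 190·0.25 + 80·0.25 + 0·0.27
 = 59.8 + 47.5 + 20 + 0
 = 127.3
Net = 127.3 - 130 = -2.7

-2.7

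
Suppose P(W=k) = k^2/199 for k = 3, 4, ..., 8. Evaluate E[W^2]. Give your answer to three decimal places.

E[W^2] = Σ w^2·P(W=w)
 = 9·9/199 + 16·16/199 + 25·25/199 + 36·36/199 + 49·49/199 + 64·64/199
 = 81/199 + 256/199 + 625/199 + 1296/199 + 2401/199 + 4096/199
 = 8755/199

43.995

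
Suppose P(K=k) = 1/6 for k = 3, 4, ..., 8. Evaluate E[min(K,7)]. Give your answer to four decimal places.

5.3333

E[min(K,7)] = Σ min(k,7)·P(K=k)
 = 3·1/6 + 4·1/6 + 5·1/6 + 6·1/6 + 7·1/6 + 7·1/6
 = 1/2 + 2/3 + 5/6 + 1 + 7/6 + 7/6
 = 16/3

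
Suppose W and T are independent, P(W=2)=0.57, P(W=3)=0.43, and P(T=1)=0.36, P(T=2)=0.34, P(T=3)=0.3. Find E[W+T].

4.37

E[W+T] = Σ_w Σ_t (w+t) · P(W=w)P(T=t)
 = 3·0.2052 + 4·0.1938 + 5·0.171 + 4·0.1548 + 5·0.1462 + 6·0.129
 = 0.6156 + 0.7752 + 0.855 + 0.6192 + 0.731 + 0.774
 = 4.37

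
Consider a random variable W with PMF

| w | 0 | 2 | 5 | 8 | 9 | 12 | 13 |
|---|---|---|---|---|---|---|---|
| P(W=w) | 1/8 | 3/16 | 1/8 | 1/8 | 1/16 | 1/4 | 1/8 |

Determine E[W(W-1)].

E[W(W-1)] = Σ w(w-1)·P(W=w)
 = 0·1/8 + 2·3/16 + 20·1/8 + 56·1/8 + 72·1/16 + 132·1/4 + 156·1/8
 = 0 + 3/8 + 5/2 + 7 + 9/2 + 33 + 39/2
 = 535/8

66.875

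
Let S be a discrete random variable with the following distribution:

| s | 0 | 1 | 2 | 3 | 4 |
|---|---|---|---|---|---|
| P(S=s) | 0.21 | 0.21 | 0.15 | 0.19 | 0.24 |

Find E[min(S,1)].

E[min(S,1)] = Σ min(s,1)·P(S=s)
 = 0·0.21 + 1·0.21 + 1·0.15 + 1·0.19 + 1·0.24
 = 0 + 0.21 + 0.15 + 0.19 + 0.24
 = 0.79

0.79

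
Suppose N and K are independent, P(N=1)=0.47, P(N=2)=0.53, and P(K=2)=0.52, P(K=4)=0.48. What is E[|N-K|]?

1.43

E[|N-K|] = Σ_n Σ_k |n-k| · P(N=n)P(K=k)
 = 1·0.2444 + 3·0.2256 + 0·0.2756 + 2·0.2544
 = 0.2444 + 0.6768 + 0 + 0.5088
 = 1.43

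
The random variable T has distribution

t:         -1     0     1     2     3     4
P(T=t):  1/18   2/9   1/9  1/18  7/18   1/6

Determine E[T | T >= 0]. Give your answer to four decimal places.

2.1765

P(T >= 0) = 2/9 + 1/9 + 1/18 + 7/18 + 1/6 = 17/18.
E[T | T >= 0] = [0·2/9 + 1·1/9 + 2·1/18 + 3·7/18 + 4·1/6] / (17/18)
 = 37/18 / (17/18)
 = 37/17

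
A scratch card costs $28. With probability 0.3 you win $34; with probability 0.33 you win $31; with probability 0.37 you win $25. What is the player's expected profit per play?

1.68

E[payout] = 34·0.3 + 31·0.33 + 25·0.37
 = 10.2 + 10.23 + 9.25
 = 29.68
Net = 29.68 - 28 = 1.68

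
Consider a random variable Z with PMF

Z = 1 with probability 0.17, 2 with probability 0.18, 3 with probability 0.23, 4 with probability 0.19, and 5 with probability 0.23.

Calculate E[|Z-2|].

1.47

E[|Z-2|] = Σ |z-2|·P(Z=z)
 = 1·0.17 + 0·0.18 + 1·0.23 + 2·0.19 + 3·0.23
 = 0.17 + 0 + 0.23 + 0.38 + 0.69
 = 1.47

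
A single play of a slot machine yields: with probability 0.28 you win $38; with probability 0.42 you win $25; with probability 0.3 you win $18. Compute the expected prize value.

26.54

E[payout] = 38·0.28 + 25·0.42 + 18·0.3
 = 10.64 + 10.5 + 5.4
 = 26.54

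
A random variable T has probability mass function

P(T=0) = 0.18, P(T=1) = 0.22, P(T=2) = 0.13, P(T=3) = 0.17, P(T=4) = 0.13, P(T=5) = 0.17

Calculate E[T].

2.36

E[T] = Σ t·P(T=t)
 = 0·0.18 + 1·0.22 + 2·0.13 + 3·0.17 + 4·0.13 + 5·0.17
 = 0 + 0.22 + 0.26 + 0.51 + 0.52 + 0.85
 = 2.36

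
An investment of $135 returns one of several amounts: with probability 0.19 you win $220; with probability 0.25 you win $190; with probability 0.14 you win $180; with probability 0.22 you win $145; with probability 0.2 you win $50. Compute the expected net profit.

21.4

E[payout] = 220·0.19 + 190·0.25 + 180·0.14 + 145·0.22 + 50·0.2
 = 41.8 + 47.5 + 25.2 + 31.9 + 10
 = 156.4
Net = 156.4 - 135 = 21.4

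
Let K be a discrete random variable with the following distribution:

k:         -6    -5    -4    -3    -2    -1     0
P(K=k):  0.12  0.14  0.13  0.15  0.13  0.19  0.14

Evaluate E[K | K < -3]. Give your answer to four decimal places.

P(K < -3) = 0.12 + 0.14 + 0.13 = 0.39.
E[K | K < -3] = [(-6)·0.12 + (-5)·0.14 + (-4)·0.13] / 0.39
 = -1.94 / 0.39
 = -194/39

-4.9744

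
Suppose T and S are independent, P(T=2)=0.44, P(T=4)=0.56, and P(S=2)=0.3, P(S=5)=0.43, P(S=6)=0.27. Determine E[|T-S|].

E[|T-S|] = Σ_t Σ_s |t-s| · P(T=t)P(S=s)
 = 0·0.132 + 3·0.1892 + 4·0.1188 + 2·0.168 + 1·0.2408 + 2·0.1512
 = 0 + 0.5676 + 0.4752 + 0.336 + 0.2408 + 0.3024
 = 1.922

1.922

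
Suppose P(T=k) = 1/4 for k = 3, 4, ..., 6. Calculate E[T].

E[T] = Σ t·P(T=t)
 = 3·1/4 + 4·1/4 + 5·1/4 + 6·1/4
 = 3/4 + 1 + 5/4 + 3/2
 = 9/2

4.5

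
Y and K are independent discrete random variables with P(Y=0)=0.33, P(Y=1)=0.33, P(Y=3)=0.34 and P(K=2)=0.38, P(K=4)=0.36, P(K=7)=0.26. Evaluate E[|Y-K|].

2.9284

E[|Y-K|] = Σ_y Σ_k |y-k| · P(Y=y)P(K=k)
 = 2·0.1254 + 4·0.1188 + 7·0.0858 + 1·0.1254 + 3·0.1188 + 6·0.0858 + 1·0.1292 + 1·0.1224 + 4·0.0884
 = 0.2508 + 0.4752 + 0.6006 + 0.1254 + 0.3564 + 0.5148 + 0.1292 + 0.1224 + 0.3536
 = 2.9284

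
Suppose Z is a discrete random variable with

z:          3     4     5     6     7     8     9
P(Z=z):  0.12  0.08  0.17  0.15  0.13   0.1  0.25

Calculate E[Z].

6.39

E[Z] = Σ z·P(Z=z)
 = 3·0.12 + 4·0.08 + 5·0.17 + 6·0.15 + 7·0.13 + 8·0.1 + 9·0.25
 = 0.36 + 0.32 + 0.85 + 0.9 + 0.91 + 0.8 + 2.25
 = 6.39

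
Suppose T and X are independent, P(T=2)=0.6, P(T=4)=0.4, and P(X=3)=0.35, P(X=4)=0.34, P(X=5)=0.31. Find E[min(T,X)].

2.66

E[min(T,X)] = Σ_t Σ_x min(t,x) · P(T=t)P(X=x)
 = 2·0.21 + 2·0.204 + 2·0.186 + 3·0.14 + 4·0.136 + 4·0.124
 = 0.42 + 0.408 + 0.372 + 0.42 + 0.544 + 0.496
 = 2.66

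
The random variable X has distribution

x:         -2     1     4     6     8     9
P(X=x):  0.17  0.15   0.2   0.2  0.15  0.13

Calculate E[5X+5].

25.9

E[5X+5] = Σ (5x+5)·P(X=x)
 = (-5)·0.17 + 10·0.15 + 25·0.2 + 35·0.2 + 45·0.15 + 50·0.13
 = (-0.85) + 1.5 + 5 + 7 + 6.75 + 6.5
 = 25.9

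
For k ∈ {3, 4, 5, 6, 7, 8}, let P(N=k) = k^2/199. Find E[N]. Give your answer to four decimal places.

6.4673

E[N] = Σ n·P(N=n)
 = 3·9/199 + 4·16/199 + 5·25/199 + 6·36/199 + 7·49/199 + 8·64/199
 = 27/199 + 64/199 + 125/199 + 216/199 + 343/199 + 512/199
 = 1287/199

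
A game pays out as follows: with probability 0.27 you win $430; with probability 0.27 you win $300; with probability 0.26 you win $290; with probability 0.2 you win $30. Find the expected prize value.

E[payout] = 430·0.27 + 300·0.27 + 290·0.26 + 30·0.2
 = 116.1 + 81 + 75.4 + 6
 = 278.5

278.5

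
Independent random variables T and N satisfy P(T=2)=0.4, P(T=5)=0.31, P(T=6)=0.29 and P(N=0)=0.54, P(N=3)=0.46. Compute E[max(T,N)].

E[max(T,N)] = Σ_t Σ_n max(t,n) · P(T=t)P(N=n)
 = 2·0.216 + 3·0.184 + 5·0.1674 + 5·0.1426 + 6·0.1566 + 6·0.1334
 = 0.432 + 0.552 + 0.837 + 0.713 + 0.9396 + 0.8004
 = 4.274

4.274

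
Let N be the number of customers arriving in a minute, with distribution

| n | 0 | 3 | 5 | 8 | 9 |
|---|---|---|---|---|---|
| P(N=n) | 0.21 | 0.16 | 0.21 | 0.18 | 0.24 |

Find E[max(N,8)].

E[max(N,8)] = Σ max(n,8)·P(N=n)
 = 8·0.21 + 8·0.16 + 8·0.21 + 8·0.18 + 9·0.24
 = 1.68 + 1.28 + 1.68 + 1.44 + 2.16
 = 8.24

8.24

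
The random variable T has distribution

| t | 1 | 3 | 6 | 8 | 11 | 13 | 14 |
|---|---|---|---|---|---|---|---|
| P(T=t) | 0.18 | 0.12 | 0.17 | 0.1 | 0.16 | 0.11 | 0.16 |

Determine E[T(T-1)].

E[T(T-1)] = Σ t(t-1)·P(T=t)
 = 0·0.18 + 6·0.12 + 30·0.17 + 56·0.1 + 110·0.16 + 156·0.11 + 182·0.16
 = 0 + 0.72 + 5.1 + 5.6 + 17.6 + 17.16 + 29.12
 = 75.3

75.3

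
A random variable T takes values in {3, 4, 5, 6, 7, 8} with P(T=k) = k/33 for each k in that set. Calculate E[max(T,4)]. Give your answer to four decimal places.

E[max(T,4)] = Σ max(t,4)·P(T=t)
 = 4·1/11 + 4·4/33 + 5·5/33 + 6·2/11 + 7·7/33 + 8·8/33
 = 4/11 + 16/33 + 25/33 + 12/11 + 49/33 + 64/33
 = 202/33

6.1212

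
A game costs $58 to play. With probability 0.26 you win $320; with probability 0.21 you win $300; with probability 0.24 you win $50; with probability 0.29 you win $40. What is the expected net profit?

111.8

E[payout] = 320·0.26 + 300·0.21 + 50·0.24 + 40·0.29
 = 83.2 + 63 + 12 + 11.6
 = 169.8
Net = 169.8 - 58 = 111.8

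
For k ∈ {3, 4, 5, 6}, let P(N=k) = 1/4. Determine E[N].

E[N] = Σ n·P(N=n)
 = 3·1/4 + 4·1/4 + 5·1/4 + 6·1/4
 = 3/4 + 1 + 5/4 + 3/2
 = 9/2

4.5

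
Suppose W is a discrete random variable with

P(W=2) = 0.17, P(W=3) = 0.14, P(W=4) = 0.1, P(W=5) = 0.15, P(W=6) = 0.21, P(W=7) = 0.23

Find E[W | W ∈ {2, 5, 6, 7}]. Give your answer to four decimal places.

P(W ∈ {2, 5, 6, 7}) = 0.17 + 0.15 + 0.21 + 0.23 = 0.76.
E[W | W ∈ {2, 5, 6, 7}] = [2·0.17 + 5·0.15 + 6·0.21 + 7·0.23] / 0.76
 = 3.96 / 0.76
 = 99/19

5.2105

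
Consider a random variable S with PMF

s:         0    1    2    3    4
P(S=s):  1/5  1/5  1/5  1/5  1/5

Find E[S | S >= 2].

3

P(S >= 2) = 1/5 + 1/5 + 1/5 = 3/5.
E[S | S >= 2] = [2·1/5 + 3·1/5 + 4·1/5] / (3/5)
 = 9/5 / (3/5)
 = 3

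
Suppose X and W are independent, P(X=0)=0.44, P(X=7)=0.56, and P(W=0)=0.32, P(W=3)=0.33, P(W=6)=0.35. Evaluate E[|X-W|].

E[|X-W|] = Σ_x Σ_w |x-w| · P(X=x)P(W=w)
 = 0·0.1408 + 3·0.1452 + 6·0.154 + 7·0.1792 + 4·0.1848 + 1·0.196
 = 0 + 0.4356 + 0.924 + 1.2544 + 0.7392 + 0.196
 = 3.5492

3.5492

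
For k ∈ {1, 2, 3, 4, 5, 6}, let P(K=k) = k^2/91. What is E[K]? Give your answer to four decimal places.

4.8462

E[K] = Σ k·P(K=k)
 = 1·1/91 + 2·4/91 + 3·9/91 + 4·16/91 + 5·25/91 + 6·36/91
 = 1/91 + 8/91 + 27/91 + 64/91 + 125/91 + 216/91
 = 63/13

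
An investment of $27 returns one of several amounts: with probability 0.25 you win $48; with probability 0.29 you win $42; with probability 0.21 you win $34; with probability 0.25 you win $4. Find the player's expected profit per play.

5.32

E[payout] = 48·0.25 + 42·0.29 + 34·0.21 + 4·0.25
 = 12 + 12.18 + 7.14 + 1
 = 32.32
Net = 32.32 - 27 = 5.32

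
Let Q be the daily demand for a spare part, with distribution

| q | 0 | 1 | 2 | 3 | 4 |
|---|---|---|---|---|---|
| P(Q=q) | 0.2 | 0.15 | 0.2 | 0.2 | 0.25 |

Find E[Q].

E[Q] = Σ q·P(Q=q)
 = 0·0.2 + 1·0.15 + 2·0.2 + 3·0.2 + 4·0.25
 = 0 + 0.15 + 0.4 + 0.6 + 1
 = 2.15

2.15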